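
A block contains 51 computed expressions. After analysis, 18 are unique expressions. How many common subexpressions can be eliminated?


CSE count = total expressions - unique expressions
= 51 - 18 = 33

33


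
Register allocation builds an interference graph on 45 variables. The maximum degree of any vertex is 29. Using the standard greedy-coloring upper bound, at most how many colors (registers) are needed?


Greedy coloring never needs more than (max_degree + 1) colors: when coloring a vertex, at most max_degree neighbors are already colored.
Upper bound = 29 + 1 = 30

30


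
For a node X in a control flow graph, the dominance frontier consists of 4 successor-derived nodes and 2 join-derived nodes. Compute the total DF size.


DF(X) = direct successor contributions + join point contributions
= 4 + 2 = 6

6


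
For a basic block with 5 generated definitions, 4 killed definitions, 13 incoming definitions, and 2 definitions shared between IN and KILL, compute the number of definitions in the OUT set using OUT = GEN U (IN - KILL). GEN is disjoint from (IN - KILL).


IN - KILL: 13 - 2 = 11 surviving definitions
OUT = GEN + surviving = 5 + 11 = 16

16


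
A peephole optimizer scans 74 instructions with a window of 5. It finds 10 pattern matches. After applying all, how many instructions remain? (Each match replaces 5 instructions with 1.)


Each match removes 4 instructions.
Total removed = 10 * 4 = 40
Remaining = 74 - 40 = 34

34


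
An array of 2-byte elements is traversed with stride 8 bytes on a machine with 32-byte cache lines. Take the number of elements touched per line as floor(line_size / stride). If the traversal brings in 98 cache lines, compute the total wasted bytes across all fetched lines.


Elements per line = floor(32 / 8) = 4
Bytes used per line = 4 * 2 = 8
Wasted per line = 32 - 8 = 24
Total wasted = 24 * 98 = 2352

2352


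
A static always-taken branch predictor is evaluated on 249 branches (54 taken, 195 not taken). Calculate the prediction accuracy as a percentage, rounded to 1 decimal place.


Predictor: always-taken
Correct predictions = 54
Accuracy = 54 / 249 * 100 = 21.7%

21.7


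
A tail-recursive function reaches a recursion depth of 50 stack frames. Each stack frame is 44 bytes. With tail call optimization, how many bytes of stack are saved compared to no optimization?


Without TCO: 50 * 44 = 2200 bytes
With TCO: reuse 1 frame = 44 bytes
Savings = 2200 - 44 = 2156

2156


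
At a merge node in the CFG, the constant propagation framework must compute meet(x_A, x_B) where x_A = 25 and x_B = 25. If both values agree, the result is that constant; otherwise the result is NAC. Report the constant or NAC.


Meet operation: if both paths give the same constant, result is that constant; if they differ, result is NAC (not-a-constant).
Path A: 25, Path B: 25 -> equal
Result: constant -> 25

25


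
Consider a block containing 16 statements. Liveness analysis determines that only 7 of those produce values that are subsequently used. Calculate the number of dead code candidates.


Dead code = total statements - live definitions
= 16 - 7 = 9

9


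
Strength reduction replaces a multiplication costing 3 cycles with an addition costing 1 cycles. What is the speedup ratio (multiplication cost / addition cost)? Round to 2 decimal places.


Ratio = mult_cost / add_cost = 3 / 1 = 3.0

3.0


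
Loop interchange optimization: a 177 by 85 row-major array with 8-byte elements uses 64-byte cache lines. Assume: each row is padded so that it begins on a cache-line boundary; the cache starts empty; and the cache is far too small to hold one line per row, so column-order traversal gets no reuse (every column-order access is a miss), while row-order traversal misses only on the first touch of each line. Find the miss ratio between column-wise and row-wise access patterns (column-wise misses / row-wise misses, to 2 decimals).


Each row occupies 85 * 8 = 680 bytes and starts on a line boundary, so it spans ceil(680 / 64) = 11 cache lines.
Row-major traversal misses (one per line touched): 177 * ceil(85 * 8 / 64) = 1947
Column-major traversal misses (no reuse, every access misses): 177 * 85 = 15045
Ratio = 15045 / 1947 = 7.73

7.73


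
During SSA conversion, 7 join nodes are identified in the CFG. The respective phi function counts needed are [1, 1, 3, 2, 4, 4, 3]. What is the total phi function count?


Total phi functions = sum of phi functions at each join node
= 1 + 1 + 3 + 2 + 4 + 4 + 3 = 18

18


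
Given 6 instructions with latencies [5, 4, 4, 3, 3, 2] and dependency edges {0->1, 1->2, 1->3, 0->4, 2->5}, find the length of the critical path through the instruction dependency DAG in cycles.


Compute longest path through dependency graph: dist(Ik) = max over predecessors of dist + latency(Ik).
dist(I0) = latency 5 = 5
dist(I1) = dist(I0) + 4 = 5 + 4 = 9
dist(I2) = dist(I1) + 4 = 9 + 4 = 13
dist(I3) = dist(I1) + 3 = 9 + 3 = 12
dist(I4) = dist(I0) + 3 = 5 + 3 = 8
dist(I5) = dist(I2) + 2 = 13 + 2 = 15
Critical path = max dist = 15

15


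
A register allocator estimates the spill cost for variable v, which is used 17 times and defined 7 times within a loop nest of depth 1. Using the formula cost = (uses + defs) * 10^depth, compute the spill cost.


uses + defs = 17 + 7 = 24
10^1 = 10
Spill cost = 24 * 10 = 240

240


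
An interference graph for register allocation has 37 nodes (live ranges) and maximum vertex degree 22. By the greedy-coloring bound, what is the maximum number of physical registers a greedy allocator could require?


Greedy coloring never needs more than (max_degree + 1) colors: when coloring a vertex, at most max_degree neighbors are already colored.
Upper bound = 22 + 1 = 23

23


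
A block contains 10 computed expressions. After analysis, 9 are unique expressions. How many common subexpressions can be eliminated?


CSE count = total expressions - unique expressions
= 10 - 9 = 1

1


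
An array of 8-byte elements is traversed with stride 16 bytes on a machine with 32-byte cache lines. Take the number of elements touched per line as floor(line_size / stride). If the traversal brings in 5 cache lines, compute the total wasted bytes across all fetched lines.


Elements per line = floor(32 / 16) = 2
Bytes used per line = 2 * 8 = 16
Wasted per line = 32 - 16 = 16
Total wasted = 16 * 5 = 80

80


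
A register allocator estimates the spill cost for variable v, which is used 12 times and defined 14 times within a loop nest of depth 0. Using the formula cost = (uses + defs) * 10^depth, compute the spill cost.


uses + defs = 12 + 14 = 26
10^0 = 1
Spill cost = 26 * 1 = 26

26


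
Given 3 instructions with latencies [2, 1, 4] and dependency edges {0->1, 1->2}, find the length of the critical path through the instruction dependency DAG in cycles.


Compute longest path through dependency graph: dist(Ik) = max over predecessors of dist + latency(Ik).
dist(I0) = latency 2 = 2
dist(I1) = dist(I0) + 1 = 2 + 1 = 3
dist(I2) = dist(I1) + 4 = 3 + 4 = 7
Critical path = max dist = 7

7


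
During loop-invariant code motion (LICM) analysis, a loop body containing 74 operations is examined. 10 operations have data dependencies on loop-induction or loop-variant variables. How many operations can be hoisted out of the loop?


Invariant candidates = total - loop-dependent
= 74 - 10 = 64

64


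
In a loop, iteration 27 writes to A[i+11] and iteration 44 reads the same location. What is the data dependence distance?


Distance = read iteration - write iteration
= 44 - 27 = 17

17


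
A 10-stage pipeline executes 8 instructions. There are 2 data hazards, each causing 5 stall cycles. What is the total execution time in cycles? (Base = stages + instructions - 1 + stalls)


Base cycles = 10 + 8 - 1 = 17
Total stalls = 2 * 5 = 10
Total = 17 + 10 = 27

27


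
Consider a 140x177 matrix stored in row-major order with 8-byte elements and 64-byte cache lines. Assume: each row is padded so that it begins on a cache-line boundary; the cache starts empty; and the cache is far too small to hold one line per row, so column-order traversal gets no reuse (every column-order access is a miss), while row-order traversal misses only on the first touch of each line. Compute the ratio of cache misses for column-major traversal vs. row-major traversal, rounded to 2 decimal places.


Each row occupies 177 * 8 = 1416 bytes and starts on a line boundary, so it spans ceil(1416 / 64) = 23 cache lines.
Row-major traversal misses (one per line touched): 140 * ceil(177 * 8 / 64) = 3220
Column-major traversal misses (no reuse, every access misses): 140 * 177 = 24780
Ratio = 24780 / 3220 = 7.7

7.7


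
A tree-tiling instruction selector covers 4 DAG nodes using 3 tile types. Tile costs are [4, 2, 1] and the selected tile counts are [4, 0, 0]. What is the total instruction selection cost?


Total cost = sum(count_i * cost_i)
= 4*4 + 0*2 + 0*1
= 16

16


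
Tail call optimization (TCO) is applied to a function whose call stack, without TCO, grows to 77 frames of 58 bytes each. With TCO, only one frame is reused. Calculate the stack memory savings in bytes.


Without TCO: 77 * 58 = 4466 bytes
With TCO: reuse 1 frame = 58 bytes
Savings = 4466 - 58 = 4408

4408


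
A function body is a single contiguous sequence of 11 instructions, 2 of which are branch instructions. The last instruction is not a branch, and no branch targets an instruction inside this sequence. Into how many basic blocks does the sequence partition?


With no in-sequence branch targets, the leaders are the first instruction plus the instruction after each branch.
Number of basic blocks = branches + 1
= 2 + 1 = 3

3


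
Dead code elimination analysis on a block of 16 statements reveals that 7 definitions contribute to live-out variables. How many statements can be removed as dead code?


Dead code = total statements - live definitions
= 16 - 7 = 9

9


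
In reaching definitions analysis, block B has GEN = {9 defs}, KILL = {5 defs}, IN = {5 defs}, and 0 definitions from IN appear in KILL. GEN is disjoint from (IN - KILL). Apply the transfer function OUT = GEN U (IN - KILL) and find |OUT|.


IN - KILL: 5 - 0 = 5 surviving definitions
OUT = GEN + surviving = 9 + 5 = 14

14


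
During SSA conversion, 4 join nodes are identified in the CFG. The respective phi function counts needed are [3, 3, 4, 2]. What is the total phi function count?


Total phi functions = sum of phi functions at each join node
= 3 + 3 + 4 + 2 = 12

12


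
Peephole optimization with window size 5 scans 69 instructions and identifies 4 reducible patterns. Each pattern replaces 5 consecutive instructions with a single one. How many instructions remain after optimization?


Each match removes 4 instructions.
Total removed = 4 * 4 = 16
Remaining = 69 - 16 = 53

53


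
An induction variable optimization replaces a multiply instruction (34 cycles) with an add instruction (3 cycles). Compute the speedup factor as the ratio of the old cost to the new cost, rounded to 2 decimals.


Ratio = mult_cost / add_cost = 34 / 3 = 11.33

11.33


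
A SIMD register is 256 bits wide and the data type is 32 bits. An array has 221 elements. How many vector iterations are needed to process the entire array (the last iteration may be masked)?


Width = 256 / 32 = 8 elements per vector op
Iterations = ceil(221 / 8) = 28

28


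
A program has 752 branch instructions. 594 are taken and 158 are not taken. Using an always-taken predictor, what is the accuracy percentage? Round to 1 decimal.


Predictor: always-taken
Correct predictions = 594
Accuracy = 594 / 752 * 100 = 79.0%

79.0


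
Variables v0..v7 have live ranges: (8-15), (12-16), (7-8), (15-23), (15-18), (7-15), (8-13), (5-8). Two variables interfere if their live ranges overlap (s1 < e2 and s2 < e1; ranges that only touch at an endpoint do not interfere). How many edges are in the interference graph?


Check all pairs for overlapping intervals.
Two intervals (s1,e1) and (s2,e2) overlap if s1 < e2 and s2 < e1.
v0 (8-15) vs v1..v7: overlaps v1, v5, v6 -> 3
v1 (12-16) vs v2..v7: overlaps v3, v4, v5, v6 -> 4
v2 (7-8) vs v3..v7: overlaps v5, v7 -> 2
v3 (15-23) vs v4..v7: overlaps v4 -> 1
v4 (15-18) vs v5..v7: overlaps none -> 0
v5 (7-15) vs v6..v7: overlaps v6, v7 -> 2
v6 (8-13) vs v7: overlaps none -> 0
Total overlapping pairs = 3 + 4 + 2 + 1 + 0 + 2 + 0 = 12

12


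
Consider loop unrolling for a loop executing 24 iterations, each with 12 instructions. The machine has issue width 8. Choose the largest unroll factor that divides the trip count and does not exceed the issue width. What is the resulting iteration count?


Largest divisor of 24 <= 8 is 8
New iterations = 24 / 8 = 3

3


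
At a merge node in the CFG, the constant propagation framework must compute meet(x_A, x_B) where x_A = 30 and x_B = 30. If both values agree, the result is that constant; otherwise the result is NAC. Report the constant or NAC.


Meet operation: if both paths give the same constant, result is that constant; if they differ, result is NAC (not-a-constant).
Path A: 30, Path B: 30 -> equal
Result: constant -> 30

30


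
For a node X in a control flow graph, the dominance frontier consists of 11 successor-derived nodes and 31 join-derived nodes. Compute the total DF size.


DF(X) = direct successor contributions + join point contributions
= 11 + 31 = 42

42


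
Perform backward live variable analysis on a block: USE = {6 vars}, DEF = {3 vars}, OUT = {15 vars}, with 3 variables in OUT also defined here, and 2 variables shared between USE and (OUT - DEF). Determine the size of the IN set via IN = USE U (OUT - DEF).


OUT - DEF: 15 - 3 = 12
|IN| = |USE| + |OUT - DEF| - |USE ∩ (OUT - DEF)| = 6 + 12 - 2 = 16

16


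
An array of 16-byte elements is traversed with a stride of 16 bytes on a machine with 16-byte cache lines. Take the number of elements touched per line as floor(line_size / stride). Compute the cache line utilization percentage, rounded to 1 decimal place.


Elements per cache line = floor(16 / 16) = 1
Bytes used = 1 * 16 = 16
Utilization = 16 / 16 * 100 = 100.0%

100.0


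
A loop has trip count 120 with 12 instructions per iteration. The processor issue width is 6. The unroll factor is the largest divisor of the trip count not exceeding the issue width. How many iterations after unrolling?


Largest divisor of 120 <= 6 is 6
New iterations = 120 / 6 = 20

20


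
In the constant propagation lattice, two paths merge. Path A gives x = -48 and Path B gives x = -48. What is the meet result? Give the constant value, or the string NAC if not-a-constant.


Meet operation: if both paths give the same constant, result is that constant; if they differ, result is NAC (not-a-constant).
Path A: -48, Path B: -48 -> equal
Result: constant -> -48

-48


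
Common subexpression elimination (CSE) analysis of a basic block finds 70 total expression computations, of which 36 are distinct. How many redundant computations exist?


CSE count = total expressions - unique expressions
= 70 - 36 = 34

34


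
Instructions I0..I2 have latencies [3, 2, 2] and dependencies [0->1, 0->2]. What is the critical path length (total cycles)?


Compute longest path through dependency graph: dist(Ik) = max over predecessors of dist + latency(Ik).
dist(I0) = latency 3 = 3
dist(I1) = dist(I0) + 2 = 3 + 2 = 5
dist(I2) = dist(I0) + 2 = 3 + 2 = 5
Critical path = max dist = 5

5


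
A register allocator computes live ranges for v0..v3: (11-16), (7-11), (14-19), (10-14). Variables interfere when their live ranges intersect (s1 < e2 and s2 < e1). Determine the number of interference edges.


Check all pairs for overlapping intervals.
Two intervals (s1,e1) and (s2,e2) overlap if s1 < e2 and s2 < e1.
v0 (11-16) vs v1..v3: overlaps v2, v3 -> 2
v1 (7-11) vs v2..v3: overlaps v3 -> 1
v2 (14-19) vs v3: overlaps none -> 0
Total overlapping pairs = 2 + 1 + 0 = 3

3


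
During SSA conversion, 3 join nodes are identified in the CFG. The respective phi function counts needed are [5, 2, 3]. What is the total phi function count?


Total phi functions = sum of phi functions at each join node
= 5 + 2 + 3 = 10

10


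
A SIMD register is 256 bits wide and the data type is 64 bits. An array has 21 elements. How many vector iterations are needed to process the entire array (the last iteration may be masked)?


Width = 256 / 64 = 4 elements per vector op
Iterations = ceil(21 / 4) = 6

6


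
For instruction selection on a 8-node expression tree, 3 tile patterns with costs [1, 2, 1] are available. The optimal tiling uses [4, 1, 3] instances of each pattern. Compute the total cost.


Total cost = sum(count_i * cost_i)
= 4*1 + 1*2 + 3*1
= 9

9


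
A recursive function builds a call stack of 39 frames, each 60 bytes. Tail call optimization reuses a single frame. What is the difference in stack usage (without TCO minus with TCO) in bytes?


Without TCO: 39 * 60 = 2340 bytes
With TCO: reuse 1 frame = 60 bytes
Savings = 2340 - 60 = 2280

2280


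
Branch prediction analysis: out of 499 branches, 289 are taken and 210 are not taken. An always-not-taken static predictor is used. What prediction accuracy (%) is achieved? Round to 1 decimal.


Predictor: always-not-taken
Correct predictions = 210
Accuracy = 210 / 499 * 100 = 42.1%

42.1


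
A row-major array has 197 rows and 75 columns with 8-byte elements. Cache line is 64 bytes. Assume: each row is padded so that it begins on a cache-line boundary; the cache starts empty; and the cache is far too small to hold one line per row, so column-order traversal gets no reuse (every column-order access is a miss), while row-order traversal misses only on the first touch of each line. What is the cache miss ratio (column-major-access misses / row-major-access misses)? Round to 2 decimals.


Each row occupies 75 * 8 = 600 bytes and starts on a line boundary, so it spans ceil(600 / 64) = 10 cache lines.
Row-major traversal misses (one per line touched): 197 * ceil(75 * 8 / 64) = 1970
Column-major traversal misses (no reuse, every access misses): 197 * 75 = 14775
Ratio = 14775 / 1970 = 7.5

7.5


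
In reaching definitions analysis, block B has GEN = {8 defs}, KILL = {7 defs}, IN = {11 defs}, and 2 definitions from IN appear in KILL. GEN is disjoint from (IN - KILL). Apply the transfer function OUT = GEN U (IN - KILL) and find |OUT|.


IN - KILL: 11 - 2 = 9 surviving definitions
OUT = GEN + surviving = 8 + 9 = 17

17


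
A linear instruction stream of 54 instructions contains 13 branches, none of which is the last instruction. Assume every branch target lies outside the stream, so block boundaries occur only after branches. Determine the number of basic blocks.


With no in-sequence branch targets, the leaders are the first instruction plus the instruction after each branch.
Number of basic blocks = branches + 1
= 13 + 1 = 14

14


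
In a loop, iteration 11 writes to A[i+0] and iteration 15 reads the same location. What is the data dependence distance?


Distance = read iteration - write iteration
= 15 - 11 = 4

4


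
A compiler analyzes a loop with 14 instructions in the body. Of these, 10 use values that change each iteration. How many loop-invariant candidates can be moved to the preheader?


Invariant candidates = total - loop-dependent
= 14 - 10 = 4

4


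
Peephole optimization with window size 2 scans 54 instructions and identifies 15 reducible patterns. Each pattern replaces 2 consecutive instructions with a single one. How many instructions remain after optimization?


Each match removes 1 instructions.
Total removed = 15 * 1 = 15
Remaining = 54 - 15 = 39

39


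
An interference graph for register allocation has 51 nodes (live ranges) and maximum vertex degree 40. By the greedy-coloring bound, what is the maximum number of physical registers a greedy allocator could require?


Greedy coloring never needs more than (max_degree + 1) colors: when coloring a vertex, at most max_degree neighbors are already colored.
Upper bound = 40 + 1 = 41

41


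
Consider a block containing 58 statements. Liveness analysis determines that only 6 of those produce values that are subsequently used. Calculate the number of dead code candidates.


Dead code = total statements - live definitions
= 58 - 6 = 52

52


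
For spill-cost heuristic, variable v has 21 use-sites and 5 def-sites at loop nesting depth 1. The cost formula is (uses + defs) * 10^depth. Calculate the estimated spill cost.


uses + defs = 21 + 5 = 26
10^1 = 10
Spill cost = 26 * 10 = 260

260


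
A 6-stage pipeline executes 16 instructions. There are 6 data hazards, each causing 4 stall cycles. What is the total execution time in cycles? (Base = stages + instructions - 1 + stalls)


Base cycles = 6 + 16 - 1 = 21
Total stalls = 6 * 4 = 24
Total = 21 + 24 = 45

45


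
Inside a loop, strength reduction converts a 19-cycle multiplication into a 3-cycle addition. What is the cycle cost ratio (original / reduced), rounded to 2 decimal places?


Ratio = mult_cost / add_cost = 19 / 3 = 6.33

6.33


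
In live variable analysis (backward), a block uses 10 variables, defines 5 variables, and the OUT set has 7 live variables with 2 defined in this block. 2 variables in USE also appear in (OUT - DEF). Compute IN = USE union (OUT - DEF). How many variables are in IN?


OUT - DEF: 7 - 2 = 5
|IN| = |USE| + |OUT - DEF| - |USE ∩ (OUT - DEF)| = 10 + 5 - 2 = 13

13


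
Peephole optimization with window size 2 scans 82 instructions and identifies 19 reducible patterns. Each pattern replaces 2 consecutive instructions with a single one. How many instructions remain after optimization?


Each match removes 1 instructions.
Total removed = 19 * 1 = 19
Remaining = 82 - 19 = 63

63


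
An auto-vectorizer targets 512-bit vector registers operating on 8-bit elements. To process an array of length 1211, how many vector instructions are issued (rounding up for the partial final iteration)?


Width = 512 / 8 = 64 elements per vector op
Iterations = ceil(1211 / 64) = 19

19


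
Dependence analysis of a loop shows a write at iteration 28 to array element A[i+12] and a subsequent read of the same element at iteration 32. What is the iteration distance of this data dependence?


Distance = read iteration - write iteration
= 32 - 28 = 4

4


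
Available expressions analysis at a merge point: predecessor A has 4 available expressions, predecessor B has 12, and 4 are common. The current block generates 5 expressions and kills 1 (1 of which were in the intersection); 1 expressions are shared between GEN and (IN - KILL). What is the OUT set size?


IN = intersection of predecessors = 4
IN - KILL = 4 - 1 = 3
|OUT| = |GEN| + |IN - KILL| - |GEN ∩ (IN - KILL)| = 5 + 3 - 1 = 7

7


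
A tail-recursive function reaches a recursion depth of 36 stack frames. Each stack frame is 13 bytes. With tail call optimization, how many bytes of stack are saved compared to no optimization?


Without TCO: 36 * 13 = 468 bytes
With TCO: reuse 1 frame = 13 bytes
Savings = 468 - 13 = 455

455


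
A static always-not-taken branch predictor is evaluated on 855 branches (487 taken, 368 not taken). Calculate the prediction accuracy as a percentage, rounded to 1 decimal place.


Predictor: always-not-taken
Correct predictions = 368
Accuracy = 368 / 855 * 100 = 43.0%

43.0


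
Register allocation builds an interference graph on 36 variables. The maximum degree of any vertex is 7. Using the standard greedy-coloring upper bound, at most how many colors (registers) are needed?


Greedy coloring never needs more than (max_degree + 1) colors: when coloring a vertex, at most max_degree neighbors are already colored.
Upper bound = 7 + 1 = 8

8


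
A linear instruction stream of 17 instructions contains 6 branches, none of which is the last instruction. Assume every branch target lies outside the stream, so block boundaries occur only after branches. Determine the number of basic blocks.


With no in-sequence branch targets, the leaders are the first instruction plus the instruction after each branch.
Number of basic blocks = branches + 1
= 6 + 1 = 7

7


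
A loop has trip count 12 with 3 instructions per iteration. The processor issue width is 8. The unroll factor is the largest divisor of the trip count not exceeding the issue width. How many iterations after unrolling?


Largest divisor of 12 <= 8 is 6
New iterations = 12 / 6 = 2

2


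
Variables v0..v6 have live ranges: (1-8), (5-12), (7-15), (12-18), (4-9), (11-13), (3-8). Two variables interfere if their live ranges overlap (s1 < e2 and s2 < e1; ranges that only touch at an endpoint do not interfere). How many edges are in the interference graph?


Check all pairs for overlapping intervals.
Two intervals (s1,e1) and (s2,e2) overlap if s1 < e2 and s2 < e1.
v0 (1-8) vs v1..v6: overlaps v1, v2, v4, v6 -> 4
v1 (5-12) vs v2..v6: overlaps v2, v4, v5, v6 -> 4
v2 (7-15) vs v3..v6: overlaps v3, v4, v5, v6 -> 4
v3 (12-18) vs v4..v6: overlaps v5 -> 1
v4 (4-9) vs v5..v6: overlaps v6 -> 1
v5 (11-13) vs v6: overlaps none -> 0
Total overlapping pairs = 4 + 4 + 4 + 1 + 1 + 0 = 14

14


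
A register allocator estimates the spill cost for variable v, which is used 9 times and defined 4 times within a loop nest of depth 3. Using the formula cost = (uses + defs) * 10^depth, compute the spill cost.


uses + defs = 9 + 4 = 13
10^3 = 1000
Spill cost = 13 * 1000 = 13000

13000


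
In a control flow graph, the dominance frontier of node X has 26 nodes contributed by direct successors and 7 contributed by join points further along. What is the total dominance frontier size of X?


DF(X) = direct successor contributions + join point contributions
= 26 + 7 = 33

33


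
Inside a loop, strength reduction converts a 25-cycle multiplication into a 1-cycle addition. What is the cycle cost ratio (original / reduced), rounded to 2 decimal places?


Ratio = mult_cost / add_cost = 25 / 1 = 25.0

25.0


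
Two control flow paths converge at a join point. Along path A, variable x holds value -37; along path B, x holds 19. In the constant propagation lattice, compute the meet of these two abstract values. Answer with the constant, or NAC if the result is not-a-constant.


Meet operation: if both paths give the same constant, result is that constant; if they differ, result is NAC (not-a-constant).
Path A: -37, Path B: 19 -> differ
Result: not-a-constant -> NAC

NAC


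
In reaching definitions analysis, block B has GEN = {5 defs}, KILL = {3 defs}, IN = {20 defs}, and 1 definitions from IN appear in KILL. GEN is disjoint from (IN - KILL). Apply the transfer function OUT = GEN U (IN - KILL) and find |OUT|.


IN - KILL: 20 - 1 = 19 surviving definitions
OUT = GEN + surviving = 5 + 19 = 24

24


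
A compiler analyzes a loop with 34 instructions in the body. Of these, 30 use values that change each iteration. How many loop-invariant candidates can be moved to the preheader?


Invariant candidates = total - loop-dependent
= 34 - 30 = 4

4


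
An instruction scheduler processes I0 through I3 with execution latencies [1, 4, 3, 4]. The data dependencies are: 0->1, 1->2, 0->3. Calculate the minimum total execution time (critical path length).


Compute longest path through dependency graph: dist(Ik) = max over predecessors of dist + latency(Ik).
dist(I0) = latency 1 = 1
dist(I1) = dist(I0) + 4 = 1 + 4 = 5
dist(I2) = dist(I1) + 3 = 5 + 3 = 8
dist(I3) = dist(I0) + 4 = 1 + 4 = 5
Critical path = max dist = 8

8


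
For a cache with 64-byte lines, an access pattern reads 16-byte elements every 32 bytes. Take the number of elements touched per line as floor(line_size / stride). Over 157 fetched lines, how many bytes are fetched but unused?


Elements per line = floor(64 / 32) = 2
Bytes used per line = 2 * 16 = 32
Wasted per line = 64 - 32 = 32
Total wasted = 32 * 157 = 5024

5024


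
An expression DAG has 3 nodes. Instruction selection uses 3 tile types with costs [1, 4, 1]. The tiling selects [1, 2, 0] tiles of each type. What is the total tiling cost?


Total cost = sum(count_i * cost_i)
= 1*1 + 2*4 + 0*1
= 9

9


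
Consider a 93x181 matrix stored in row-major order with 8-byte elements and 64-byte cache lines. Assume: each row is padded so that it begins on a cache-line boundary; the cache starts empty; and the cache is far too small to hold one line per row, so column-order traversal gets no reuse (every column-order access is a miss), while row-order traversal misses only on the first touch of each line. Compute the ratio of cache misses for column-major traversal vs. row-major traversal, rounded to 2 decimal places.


Each row occupies 181 * 8 = 1448 bytes and starts on a line boundary, so it spans ceil(1448 / 64) = 23 cache lines.
Row-major traversal misses (one per line touched): 93 * ceil(181 * 8 / 64) = 2139
Column-major traversal misses (no reuse, every access misses): 93 * 181 = 16833
Ratio = 16833 / 2139 = 7.87

7.87


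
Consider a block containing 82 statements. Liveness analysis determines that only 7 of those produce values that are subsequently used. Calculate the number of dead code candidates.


Dead code = total statements - live definitions
= 82 - 7 = 75

75


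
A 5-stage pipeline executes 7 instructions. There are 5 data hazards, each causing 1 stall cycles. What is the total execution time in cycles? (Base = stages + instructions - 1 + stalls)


Base cycles = 5 + 7 - 1 = 11
Total stalls = 5 * 1 = 5
Total = 11 + 5 = 16

16


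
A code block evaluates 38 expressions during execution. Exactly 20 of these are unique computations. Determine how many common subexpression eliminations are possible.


CSE count = total expressions - unique expressions
= 38 - 20 = 18

18


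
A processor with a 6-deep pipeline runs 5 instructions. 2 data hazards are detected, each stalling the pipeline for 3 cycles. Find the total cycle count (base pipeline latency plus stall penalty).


Base cycles = 6 + 5 - 1 = 10
Total stalls = 2 * 3 = 6
Total = 10 + 6 = 16

16


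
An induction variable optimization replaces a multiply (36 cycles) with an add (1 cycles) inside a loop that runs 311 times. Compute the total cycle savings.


Per-iteration saving = 36 - 1 = 35
Total saved = 311 * 35 = 10885

10885


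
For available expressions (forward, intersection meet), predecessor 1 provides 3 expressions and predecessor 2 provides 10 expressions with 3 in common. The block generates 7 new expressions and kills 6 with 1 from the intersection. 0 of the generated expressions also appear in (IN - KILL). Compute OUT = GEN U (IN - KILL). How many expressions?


IN = intersection of predecessors = 3
IN - KILL = 3 - 1 = 2
|OUT| = |GEN| + |IN - KILL| - |GEN ∩ (IN - KILL)| = 7 + 2 - 0 = 9

9


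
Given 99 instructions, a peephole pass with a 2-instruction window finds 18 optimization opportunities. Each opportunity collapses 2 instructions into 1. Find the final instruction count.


Each match removes 1 instructions.
Total removed = 18 * 1 = 18
Remaining = 99 - 18 = 81

81


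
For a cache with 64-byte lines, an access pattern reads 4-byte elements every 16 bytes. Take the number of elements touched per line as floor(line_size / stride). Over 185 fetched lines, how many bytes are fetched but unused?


Elements per line = floor(64 / 16) = 4
Bytes used per line = 4 * 4 = 16
Wasted per line = 64 - 16 = 48
Total wasted = 48 * 185 = 8880

8880


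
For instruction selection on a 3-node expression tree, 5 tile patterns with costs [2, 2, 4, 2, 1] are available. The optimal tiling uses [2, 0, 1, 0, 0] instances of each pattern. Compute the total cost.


Total cost = sum(count_i * cost_i)
= 2*2 + 0*2 + 1*4 + 0*2 + 0*1
= 8

8


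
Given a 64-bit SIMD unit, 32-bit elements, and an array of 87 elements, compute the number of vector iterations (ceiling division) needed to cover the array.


Width = 64 / 32 = 2 elements per vector op
Iterations = ceil(87 / 2) = 44

44


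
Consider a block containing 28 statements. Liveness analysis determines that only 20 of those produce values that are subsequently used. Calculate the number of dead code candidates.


Dead code = total statements - live definitions
= 28 - 20 = 8

8


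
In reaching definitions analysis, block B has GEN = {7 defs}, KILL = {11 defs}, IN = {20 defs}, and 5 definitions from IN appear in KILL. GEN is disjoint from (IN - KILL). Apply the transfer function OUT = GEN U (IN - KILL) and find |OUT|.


IN - KILL: 20 - 5 = 15 surviving definitions
OUT = GEN + surviving = 7 + 15 = 22

22


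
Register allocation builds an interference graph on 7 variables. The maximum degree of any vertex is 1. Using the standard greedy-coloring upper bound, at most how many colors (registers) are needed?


Greedy coloring never needs more than (max_degree + 1) colors: when coloring a vertex, at most max_degree neighbors are already colored.
Upper bound = 1 + 1 = 2

2


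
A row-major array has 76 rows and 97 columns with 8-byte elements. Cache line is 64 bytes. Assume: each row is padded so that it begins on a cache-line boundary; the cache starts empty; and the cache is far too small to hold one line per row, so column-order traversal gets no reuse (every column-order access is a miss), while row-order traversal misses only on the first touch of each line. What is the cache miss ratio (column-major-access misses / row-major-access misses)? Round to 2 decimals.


Each row occupies 97 * 8 = 776 bytes and starts on a line boundary, so it spans ceil(776 / 64) = 13 cache lines.
Row-major traversal misses (one per line touched): 76 * ceil(97 * 8 / 64) = 988
Column-major traversal misses (no reuse, every access misses): 76 * 97 = 7372
Ratio = 7372 / 988 = 7.46

7.46


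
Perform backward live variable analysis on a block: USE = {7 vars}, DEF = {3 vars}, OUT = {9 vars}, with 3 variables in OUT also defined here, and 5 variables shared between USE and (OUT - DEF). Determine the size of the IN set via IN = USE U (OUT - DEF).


OUT - DEF: 9 - 3 = 6
|IN| = |USE| + |OUT - DEF| - |USE ∩ (OUT - DEF)| = 7 + 6 - 5 = 8

8


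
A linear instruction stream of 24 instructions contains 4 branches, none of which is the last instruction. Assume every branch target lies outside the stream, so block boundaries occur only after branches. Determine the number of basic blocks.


With no in-sequence branch targets, the leaders are the first instruction plus the instruction after each branch.
Number of basic blocks = branches + 1
= 4 + 1 = 5

5


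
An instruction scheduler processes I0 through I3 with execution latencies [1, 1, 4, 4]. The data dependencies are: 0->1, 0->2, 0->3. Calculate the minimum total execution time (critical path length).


Compute longest path through dependency graph: dist(Ik) = max over predecessors of dist + latency(Ik).
dist(I0) = latency 1 = 1
dist(I1) = dist(I0) + 1 = 1 + 1 = 2
dist(I2) = dist(I0) + 4 = 1 + 4 = 5
dist(I3) = dist(I0) + 4 = 1 + 4 = 5
Critical path = max dist = 5

5


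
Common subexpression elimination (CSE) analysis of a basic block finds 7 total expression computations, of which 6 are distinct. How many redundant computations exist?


CSE count = total expressions - unique expressions
= 7 - 6 = 1

1


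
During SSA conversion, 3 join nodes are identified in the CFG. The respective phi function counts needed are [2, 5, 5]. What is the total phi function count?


Total phi functions = sum of phi functions at each join node
= 2 + 5 + 5 = 12

12


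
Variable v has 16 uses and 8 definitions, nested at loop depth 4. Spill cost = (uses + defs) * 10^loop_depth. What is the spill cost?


uses + defs = 16 + 8 = 24
10^4 = 10000
Spill cost = 24 * 10000 = 240000

240000


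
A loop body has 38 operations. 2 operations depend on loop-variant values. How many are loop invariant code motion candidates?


Invariant candidates = total - loop-dependent
= 38 - 2 = 36

36


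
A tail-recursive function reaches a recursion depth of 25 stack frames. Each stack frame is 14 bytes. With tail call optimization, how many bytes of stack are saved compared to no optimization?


Without TCO: 25 * 14 = 350 bytes
With TCO: reuse 1 frame = 14 bytes
Savings = 350 - 14 = 336

336


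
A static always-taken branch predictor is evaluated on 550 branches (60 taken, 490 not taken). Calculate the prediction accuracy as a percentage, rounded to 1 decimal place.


Predictor: always-taken
Correct predictions = 60
Accuracy = 60 / 550 * 100 = 10.9%

10.9


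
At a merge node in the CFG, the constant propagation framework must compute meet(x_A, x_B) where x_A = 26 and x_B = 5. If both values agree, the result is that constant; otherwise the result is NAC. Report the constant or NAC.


Meet operation: if both paths give the same constant, result is that constant; if they differ, result is NAC (not-a-constant).
Path A: 26, Path B: 5 -> differ
Result: not-a-constant -> NAC

NAC


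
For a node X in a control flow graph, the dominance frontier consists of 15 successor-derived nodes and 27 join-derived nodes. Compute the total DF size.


DF(X) = direct successor contributions + join point contributions
= 15 + 27 = 42

42


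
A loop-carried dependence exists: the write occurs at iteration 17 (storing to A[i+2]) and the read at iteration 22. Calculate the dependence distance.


Distance = read iteration - write iteration
= 22 - 17 = 5

5


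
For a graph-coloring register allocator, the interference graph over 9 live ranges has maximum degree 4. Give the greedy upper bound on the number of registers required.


Greedy coloring never needs more than (max_degree + 1) colors: when coloring a vertex, at most max_degree neighbors are already colored.
Upper bound = 4 + 1 = 5

5


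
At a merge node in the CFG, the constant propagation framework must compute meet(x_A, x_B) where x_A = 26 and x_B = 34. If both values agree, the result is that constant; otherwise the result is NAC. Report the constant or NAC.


Meet operation: if both paths give the same constant, result is that constant; if they differ, result is NAC (not-a-constant).
Path A: 26, Path B: 34 -> differ
Result: not-a-constant -> NAC

NAC


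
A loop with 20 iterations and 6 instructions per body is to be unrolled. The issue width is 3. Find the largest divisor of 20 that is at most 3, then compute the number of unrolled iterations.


Largest divisor of 20 <= 3 is 2
New iterations = 20 / 2 = 10

10


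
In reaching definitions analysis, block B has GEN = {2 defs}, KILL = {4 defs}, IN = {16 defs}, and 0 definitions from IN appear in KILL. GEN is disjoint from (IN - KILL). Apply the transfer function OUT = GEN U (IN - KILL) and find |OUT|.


IN - KILL: 16 - 0 = 16 surviving definitions
OUT = GEN + surviving = 2 + 16 = 18

18


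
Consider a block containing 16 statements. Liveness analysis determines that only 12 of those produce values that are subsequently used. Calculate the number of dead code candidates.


Dead code = total statements - live definitions
= 16 - 12 = 4

4


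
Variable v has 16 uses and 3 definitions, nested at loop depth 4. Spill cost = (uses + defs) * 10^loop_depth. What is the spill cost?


uses + defs = 16 + 3 = 19
10^4 = 10000
Spill cost = 19 * 10000 = 190000

190000


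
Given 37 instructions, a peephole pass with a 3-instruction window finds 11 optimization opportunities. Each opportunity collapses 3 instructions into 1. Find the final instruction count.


Each match removes 2 instructions.
Total removed = 11 * 2 = 22
Remaining = 37 - 22 = 15

15


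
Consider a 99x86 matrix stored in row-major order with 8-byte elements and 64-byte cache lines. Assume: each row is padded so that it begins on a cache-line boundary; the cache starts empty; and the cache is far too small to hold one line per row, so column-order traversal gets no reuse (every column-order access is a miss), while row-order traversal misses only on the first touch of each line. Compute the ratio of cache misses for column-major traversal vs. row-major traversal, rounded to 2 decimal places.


Each row occupies 86 * 8 = 688 bytes and starts on a line boundary, so it spans ceil(688 / 64) = 11 cache lines.
Row-major traversal misses (one per line touched): 99 * ceil(86 * 8 / 64) = 1089
Column-major traversal misses (no reuse, every access misses): 99 * 86 = 8514
Ratio = 8514 / 1089 = 7.82

7.82
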